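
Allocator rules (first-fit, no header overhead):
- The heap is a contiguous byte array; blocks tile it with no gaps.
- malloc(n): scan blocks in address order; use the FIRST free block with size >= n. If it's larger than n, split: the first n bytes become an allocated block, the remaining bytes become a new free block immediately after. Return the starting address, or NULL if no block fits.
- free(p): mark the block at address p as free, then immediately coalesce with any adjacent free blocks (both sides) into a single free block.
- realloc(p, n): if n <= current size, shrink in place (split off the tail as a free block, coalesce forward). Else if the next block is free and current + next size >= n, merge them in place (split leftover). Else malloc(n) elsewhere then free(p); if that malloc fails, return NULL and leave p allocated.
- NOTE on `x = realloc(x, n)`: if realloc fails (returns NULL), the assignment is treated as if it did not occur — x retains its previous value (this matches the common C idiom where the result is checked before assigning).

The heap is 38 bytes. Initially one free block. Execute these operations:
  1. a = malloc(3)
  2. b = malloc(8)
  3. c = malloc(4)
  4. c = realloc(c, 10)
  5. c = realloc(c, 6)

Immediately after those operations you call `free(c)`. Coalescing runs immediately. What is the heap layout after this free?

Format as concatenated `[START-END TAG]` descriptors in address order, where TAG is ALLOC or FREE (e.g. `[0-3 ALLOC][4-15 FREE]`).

Answer: [0-2 ALLOC][3-10 ALLOC][11-37 FREE]

Derivation:
Op 1: a = malloc(3) -> a = 0; heap: [0-2 ALLOC][3-37 FREE]
Op 2: b = malloc(8) -> b = 3; heap: [0-2 ALLOC][3-10 ALLOC][11-37 FREE]
Op 3: c = malloc(4) -> c = 11; heap: [0-2 ALLOC][3-10 ALLOC][11-14 ALLOC][15-37 FREE]
Op 4: c = realloc(c, 10) -> c = 11; heap: [0-2 ALLOC][3-10 ALLOC][11-20 ALLOC][21-37 FREE]
Op 5: c = realloc(c, 6) -> c = 11; heap: [0-2 ALLOC][3-10 ALLOC][11-16 ALLOC][17-37 FREE]
free(c): c = 11 -> block [11-16 ALLOC]; mark free, coalesce with adjacent free neighbors -> [0-2 ALLOC][3-10 ALLOC][11-37 FREE]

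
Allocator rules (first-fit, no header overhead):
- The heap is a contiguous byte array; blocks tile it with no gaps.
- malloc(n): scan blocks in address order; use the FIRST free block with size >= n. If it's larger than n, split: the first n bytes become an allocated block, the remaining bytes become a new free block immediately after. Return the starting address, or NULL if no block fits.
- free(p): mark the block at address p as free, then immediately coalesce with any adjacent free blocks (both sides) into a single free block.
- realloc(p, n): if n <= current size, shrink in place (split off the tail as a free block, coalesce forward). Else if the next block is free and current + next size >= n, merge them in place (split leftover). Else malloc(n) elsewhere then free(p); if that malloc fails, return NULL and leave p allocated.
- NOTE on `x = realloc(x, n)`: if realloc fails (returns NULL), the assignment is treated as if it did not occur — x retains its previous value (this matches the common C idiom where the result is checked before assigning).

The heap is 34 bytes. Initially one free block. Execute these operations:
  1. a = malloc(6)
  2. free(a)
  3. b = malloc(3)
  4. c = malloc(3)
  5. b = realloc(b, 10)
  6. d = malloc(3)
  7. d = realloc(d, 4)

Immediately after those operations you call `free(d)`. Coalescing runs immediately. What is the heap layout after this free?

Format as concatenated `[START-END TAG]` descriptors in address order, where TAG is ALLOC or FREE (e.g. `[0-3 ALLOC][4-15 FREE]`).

Op 1: a = malloc(6) -> a = 0; heap: [0-5 ALLOC][6-33 FREE]
Op 2: free(a) -> (freed a); heap: [0-33 FREE]
Op 3: b = malloc(3) -> b = 0; heap: [0-2 ALLOC][3-33 FREE]
Op 4: c = malloc(3) -> c = 3; heap: [0-2 ALLOC][3-5 ALLOC][6-33 FREE]
Op 5: b = realloc(b, 10) -> b = 6; heap: [0-2 FREE][3-5 ALLOC][6-15 ALLOC][16-33 FREE]
Op 6: d = malloc(3) -> d = 0; heap: [0-2 ALLOC][3-5 ALLOC][6-15 ALLOC][16-33 FREE]
Op 7: d = realloc(d, 4) -> d = 16; heap: [0-2 FREE][3-5 ALLOC][6-15 ALLOC][16-19 ALLOC][20-33 FREE]
free(d): d = 16 -> block [16-19 ALLOC]; mark free, coalesce with adjacent free neighbors -> [0-2 FREE][3-5 ALLOC][6-15 ALLOC][16-33 FREE]

Answer: [0-2 FREE][3-5 ALLOC][6-15 ALLOC][16-33 FREE]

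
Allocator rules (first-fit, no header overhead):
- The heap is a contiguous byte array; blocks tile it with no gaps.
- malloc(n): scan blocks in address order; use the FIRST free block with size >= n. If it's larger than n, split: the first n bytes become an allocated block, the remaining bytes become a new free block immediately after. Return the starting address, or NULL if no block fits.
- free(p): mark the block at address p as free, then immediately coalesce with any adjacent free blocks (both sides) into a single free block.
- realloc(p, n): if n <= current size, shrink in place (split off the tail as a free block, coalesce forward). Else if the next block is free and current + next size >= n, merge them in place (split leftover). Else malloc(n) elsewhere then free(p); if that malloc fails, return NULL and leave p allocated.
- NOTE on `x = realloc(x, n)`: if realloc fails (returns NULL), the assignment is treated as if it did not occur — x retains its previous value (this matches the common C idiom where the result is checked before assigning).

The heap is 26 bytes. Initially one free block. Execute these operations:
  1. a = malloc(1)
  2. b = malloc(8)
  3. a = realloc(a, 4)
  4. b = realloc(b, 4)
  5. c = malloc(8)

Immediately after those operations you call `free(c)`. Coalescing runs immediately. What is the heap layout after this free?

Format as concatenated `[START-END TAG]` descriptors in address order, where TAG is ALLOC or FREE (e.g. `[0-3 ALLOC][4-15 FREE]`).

Answer: [0-0 FREE][1-4 ALLOC][5-8 FREE][9-12 ALLOC][13-25 FREE]

Derivation:
Op 1: a = malloc(1) -> a = 0; heap: [0-0 ALLOC][1-25 FREE]
Op 2: b = malloc(8) -> b = 1; heap: [0-0 ALLOC][1-8 ALLOC][9-25 FREE]
Op 3: a = realloc(a, 4) -> a = 9; heap: [0-0 FREE][1-8 ALLOC][9-12 ALLOC][13-25 FREE]
Op 4: b = realloc(b, 4) -> b = 1; heap: [0-0 FREE][1-4 ALLOC][5-8 FREE][9-12 ALLOC][13-25 FREE]
Op 5: c = malloc(8) -> c = 13; heap: [0-0 FREE][1-4 ALLOC][5-8 FREE][9-12 ALLOC][13-20 ALLOC][21-25 FREE]
free(c): c = 13 -> block [13-20 ALLOC]; mark free, coalesce with adjacent free neighbors -> [0-0 FREE][1-4 ALLOC][5-8 FREE][9-12 ALLOC][13-25 FREE]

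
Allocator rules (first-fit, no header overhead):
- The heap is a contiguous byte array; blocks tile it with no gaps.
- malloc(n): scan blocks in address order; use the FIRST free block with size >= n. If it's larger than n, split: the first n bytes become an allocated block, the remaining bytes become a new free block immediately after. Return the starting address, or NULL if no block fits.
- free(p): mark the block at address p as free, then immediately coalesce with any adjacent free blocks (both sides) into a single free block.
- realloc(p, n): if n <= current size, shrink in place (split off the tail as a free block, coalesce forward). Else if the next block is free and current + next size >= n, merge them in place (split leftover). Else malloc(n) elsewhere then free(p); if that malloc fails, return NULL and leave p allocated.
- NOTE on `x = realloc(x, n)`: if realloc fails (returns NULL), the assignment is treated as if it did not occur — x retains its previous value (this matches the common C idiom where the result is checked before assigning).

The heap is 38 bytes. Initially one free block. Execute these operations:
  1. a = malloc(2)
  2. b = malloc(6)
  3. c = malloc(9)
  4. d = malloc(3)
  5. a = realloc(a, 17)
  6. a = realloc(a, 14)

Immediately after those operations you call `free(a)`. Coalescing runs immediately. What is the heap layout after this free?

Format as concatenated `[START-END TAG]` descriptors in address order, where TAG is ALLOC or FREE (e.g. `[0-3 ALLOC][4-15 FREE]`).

Answer: [0-1 FREE][2-7 ALLOC][8-16 ALLOC][17-19 ALLOC][20-37 FREE]

Derivation:
Op 1: a = malloc(2) -> a = 0; heap: [0-1 ALLOC][2-37 FREE]
Op 2: b = malloc(6) -> b = 2; heap: [0-1 ALLOC][2-7 ALLOC][8-37 FREE]
Op 3: c = malloc(9) -> c = 8; heap: [0-1 ALLOC][2-7 ALLOC][8-16 ALLOC][17-37 FREE]
Op 4: d = malloc(3) -> d = 17; heap: [0-1 ALLOC][2-7 ALLOC][8-16 ALLOC][17-19 ALLOC][20-37 FREE]
Op 5: a = realloc(a, 17) -> a = 20; heap: [0-1 FREE][2-7 ALLOC][8-16 ALLOC][17-19 ALLOC][20-36 ALLOC][37-37 FREE]
Op 6: a = realloc(a, 14) -> a = 20; heap: [0-1 FREE][2-7 ALLOC][8-16 ALLOC][17-19 ALLOC][20-33 ALLOC][34-37 FREE]
free(a): a = 20 -> block [20-33 ALLOC]; mark free, coalesce with adjacent free neighbors -> [0-1 FREE][2-7 ALLOC][8-16 ALLOC][17-19 ALLOC][20-37 FREE]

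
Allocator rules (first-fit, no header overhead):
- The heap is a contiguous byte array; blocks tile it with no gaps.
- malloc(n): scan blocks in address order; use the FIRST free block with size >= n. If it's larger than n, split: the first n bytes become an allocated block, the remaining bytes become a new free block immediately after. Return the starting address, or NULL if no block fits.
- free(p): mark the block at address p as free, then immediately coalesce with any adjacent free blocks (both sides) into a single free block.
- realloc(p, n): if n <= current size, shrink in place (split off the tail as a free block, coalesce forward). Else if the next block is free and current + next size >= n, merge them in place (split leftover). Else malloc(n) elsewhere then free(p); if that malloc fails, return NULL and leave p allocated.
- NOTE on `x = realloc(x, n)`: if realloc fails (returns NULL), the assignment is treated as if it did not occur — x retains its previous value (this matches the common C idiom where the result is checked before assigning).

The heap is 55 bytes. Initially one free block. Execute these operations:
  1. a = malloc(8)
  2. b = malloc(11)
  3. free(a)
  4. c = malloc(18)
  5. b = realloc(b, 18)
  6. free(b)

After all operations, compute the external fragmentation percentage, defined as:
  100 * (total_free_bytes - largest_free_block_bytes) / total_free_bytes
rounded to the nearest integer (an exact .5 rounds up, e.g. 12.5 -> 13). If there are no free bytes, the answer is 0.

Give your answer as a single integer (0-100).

Answer: 49

Derivation:
Op 1: a = malloc(8) -> a = 0; heap: [0-7 ALLOC][8-54 FREE]
Op 2: b = malloc(11) -> b = 8; heap: [0-7 ALLOC][8-18 ALLOC][19-54 FREE]
Op 3: free(a) -> (freed a); heap: [0-7 FREE][8-18 ALLOC][19-54 FREE]
Op 4: c = malloc(18) -> c = 19; heap: [0-7 FREE][8-18 ALLOC][19-36 ALLOC][37-54 FREE]
Op 5: b = realloc(b, 18) -> b = 37; heap: [0-18 FREE][19-36 ALLOC][37-54 ALLOC]
Op 6: free(b) -> (freed b); heap: [0-18 FREE][19-36 ALLOC][37-54 FREE]
Free blocks: [19 18] total_free=37 largest=19 -> 100*(37-19)/37 = 1800/37 ≈ 48.649 -> rounds to 49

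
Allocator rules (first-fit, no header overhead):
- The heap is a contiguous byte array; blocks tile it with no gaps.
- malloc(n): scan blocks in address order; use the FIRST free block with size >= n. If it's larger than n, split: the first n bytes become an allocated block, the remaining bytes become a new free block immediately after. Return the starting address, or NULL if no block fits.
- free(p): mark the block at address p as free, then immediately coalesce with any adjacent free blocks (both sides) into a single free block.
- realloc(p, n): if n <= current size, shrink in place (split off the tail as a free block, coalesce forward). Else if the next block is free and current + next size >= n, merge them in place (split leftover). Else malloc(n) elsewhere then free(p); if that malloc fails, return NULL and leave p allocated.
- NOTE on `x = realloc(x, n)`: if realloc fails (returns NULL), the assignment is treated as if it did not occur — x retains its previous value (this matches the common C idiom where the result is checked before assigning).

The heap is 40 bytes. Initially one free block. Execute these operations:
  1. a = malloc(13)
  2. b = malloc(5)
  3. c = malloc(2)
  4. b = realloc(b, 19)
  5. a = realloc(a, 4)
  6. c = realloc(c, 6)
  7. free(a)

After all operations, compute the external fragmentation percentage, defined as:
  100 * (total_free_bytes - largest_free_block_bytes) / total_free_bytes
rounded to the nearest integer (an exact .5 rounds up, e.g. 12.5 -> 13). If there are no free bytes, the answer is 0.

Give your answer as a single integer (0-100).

Op 1: a = malloc(13) -> a = 0; heap: [0-12 ALLOC][13-39 FREE]
Op 2: b = malloc(5) -> b = 13; heap: [0-12 ALLOC][13-17 ALLOC][18-39 FREE]
Op 3: c = malloc(2) -> c = 18; heap: [0-12 ALLOC][13-17 ALLOC][18-19 ALLOC][20-39 FREE]
Op 4: b = realloc(b, 19) -> b = 20; heap: [0-12 ALLOC][13-17 FREE][18-19 ALLOC][20-38 ALLOC][39-39 FREE]
Op 5: a = realloc(a, 4) -> a = 0; heap: [0-3 ALLOC][4-17 FREE][18-19 ALLOC][20-38 ALLOC][39-39 FREE]
Op 6: c = realloc(c, 6) -> c = 4; heap: [0-3 ALLOC][4-9 ALLOC][10-19 FREE][20-38 ALLOC][39-39 FREE]
Op 7: free(a) -> (freed a); heap: [0-3 FREE][4-9 ALLOC][10-19 FREE][20-38 ALLOC][39-39 FREE]
Free blocks: [4 10 1] total_free=15 largest=10 -> 100*(15-10)/15 = 500/15 ≈ 33.333 -> rounds to 33

Answer: 33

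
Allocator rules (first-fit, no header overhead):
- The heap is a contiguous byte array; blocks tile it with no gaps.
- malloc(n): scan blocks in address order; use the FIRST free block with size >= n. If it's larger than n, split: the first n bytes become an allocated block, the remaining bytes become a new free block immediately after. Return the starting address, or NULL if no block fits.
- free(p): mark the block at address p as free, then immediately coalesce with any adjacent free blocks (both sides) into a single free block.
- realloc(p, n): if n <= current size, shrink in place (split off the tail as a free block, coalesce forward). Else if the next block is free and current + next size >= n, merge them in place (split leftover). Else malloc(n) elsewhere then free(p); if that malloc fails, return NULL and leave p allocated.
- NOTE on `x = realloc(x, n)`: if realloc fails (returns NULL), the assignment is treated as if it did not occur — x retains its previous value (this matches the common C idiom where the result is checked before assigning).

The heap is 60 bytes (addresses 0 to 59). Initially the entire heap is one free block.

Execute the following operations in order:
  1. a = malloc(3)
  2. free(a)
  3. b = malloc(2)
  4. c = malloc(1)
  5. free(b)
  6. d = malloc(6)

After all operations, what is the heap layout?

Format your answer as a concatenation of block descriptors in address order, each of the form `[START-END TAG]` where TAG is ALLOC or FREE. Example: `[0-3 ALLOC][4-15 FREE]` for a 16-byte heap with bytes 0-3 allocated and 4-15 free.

Answer: [0-1 FREE][2-2 ALLOC][3-8 ALLOC][9-59 FREE]

Derivation:
Op 1: a = malloc(3) -> a = 0; heap: [0-2 ALLOC][3-59 FREE]
Op 2: free(a) -> (freed a); heap: [0-59 FREE]
Op 3: b = malloc(2) -> b = 0; heap: [0-1 ALLOC][2-59 FREE]
Op 4: c = malloc(1) -> c = 2; heap: [0-1 ALLOC][2-2 ALLOC][3-59 FREE]
Op 5: free(b) -> (freed b); heap: [0-1 FREE][2-2 ALLOC][3-59 FREE]
Op 6: d = malloc(6) -> d = 3; heap: [0-1 FREE][2-2 ALLOC][3-8 ALLOC][9-59 FREE]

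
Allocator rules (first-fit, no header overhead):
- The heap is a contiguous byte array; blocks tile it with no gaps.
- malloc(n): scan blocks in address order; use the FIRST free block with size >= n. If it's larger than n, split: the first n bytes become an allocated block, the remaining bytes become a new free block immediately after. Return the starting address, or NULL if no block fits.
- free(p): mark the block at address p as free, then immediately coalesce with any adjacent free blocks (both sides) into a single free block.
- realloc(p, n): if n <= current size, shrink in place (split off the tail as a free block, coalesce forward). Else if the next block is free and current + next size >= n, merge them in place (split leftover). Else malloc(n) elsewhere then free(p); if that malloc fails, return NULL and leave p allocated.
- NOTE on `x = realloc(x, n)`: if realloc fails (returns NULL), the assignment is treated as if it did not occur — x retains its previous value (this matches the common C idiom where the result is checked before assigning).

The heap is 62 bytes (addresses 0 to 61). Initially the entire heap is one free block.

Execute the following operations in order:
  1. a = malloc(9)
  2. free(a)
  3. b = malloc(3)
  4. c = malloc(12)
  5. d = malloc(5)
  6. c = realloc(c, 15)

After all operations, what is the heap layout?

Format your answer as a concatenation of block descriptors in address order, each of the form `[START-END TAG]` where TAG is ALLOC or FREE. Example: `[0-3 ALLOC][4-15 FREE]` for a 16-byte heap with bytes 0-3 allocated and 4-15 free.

Op 1: a = malloc(9) -> a = 0; heap: [0-8 ALLOC][9-61 FREE]
Op 2: free(a) -> (freed a); heap: [0-61 FREE]
Op 3: b = malloc(3) -> b = 0; heap: [0-2 ALLOC][3-61 FREE]
Op 4: c = malloc(12) -> c = 3; heap: [0-2 ALLOC][3-14 ALLOC][15-61 FREE]
Op 5: d = malloc(5) -> d = 15; heap: [0-2 ALLOC][3-14 ALLOC][15-19 ALLOC][20-61 FREE]
Op 6: c = realloc(c, 15) -> c = 20; heap: [0-2 ALLOC][3-14 FREE][15-19 ALLOC][20-34 ALLOC][35-61 FREE]

Answer: [0-2 ALLOC][3-14 FREE][15-19 ALLOC][20-34 ALLOC][35-61 FREE]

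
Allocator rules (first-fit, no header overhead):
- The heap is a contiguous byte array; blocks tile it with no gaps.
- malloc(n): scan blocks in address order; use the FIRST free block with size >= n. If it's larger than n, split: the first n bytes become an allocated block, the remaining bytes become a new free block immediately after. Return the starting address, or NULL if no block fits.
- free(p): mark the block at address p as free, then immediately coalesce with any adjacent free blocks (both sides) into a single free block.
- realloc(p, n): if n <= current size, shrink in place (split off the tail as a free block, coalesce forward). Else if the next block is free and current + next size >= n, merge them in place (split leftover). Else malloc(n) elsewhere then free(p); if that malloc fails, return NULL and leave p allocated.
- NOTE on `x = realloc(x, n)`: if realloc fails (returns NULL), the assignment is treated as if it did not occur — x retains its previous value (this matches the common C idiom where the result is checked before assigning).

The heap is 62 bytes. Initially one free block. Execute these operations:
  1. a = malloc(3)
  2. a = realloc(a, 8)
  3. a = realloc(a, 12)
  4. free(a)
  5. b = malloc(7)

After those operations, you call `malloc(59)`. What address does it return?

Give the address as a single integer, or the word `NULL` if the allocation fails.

Op 1: a = malloc(3) -> a = 0; heap: [0-2 ALLOC][3-61 FREE]
Op 2: a = realloc(a, 8) -> a = 0; heap: [0-7 ALLOC][8-61 FREE]
Op 3: a = realloc(a, 12) -> a = 0; heap: [0-11 ALLOC][12-61 FREE]
Op 4: free(a) -> (freed a); heap: [0-61 FREE]
Op 5: b = malloc(7) -> b = 0; heap: [0-6 ALLOC][7-61 FREE]
malloc(59): first-fit scan over [0-6 ALLOC][7-61 FREE] -> NULL

Answer: NULL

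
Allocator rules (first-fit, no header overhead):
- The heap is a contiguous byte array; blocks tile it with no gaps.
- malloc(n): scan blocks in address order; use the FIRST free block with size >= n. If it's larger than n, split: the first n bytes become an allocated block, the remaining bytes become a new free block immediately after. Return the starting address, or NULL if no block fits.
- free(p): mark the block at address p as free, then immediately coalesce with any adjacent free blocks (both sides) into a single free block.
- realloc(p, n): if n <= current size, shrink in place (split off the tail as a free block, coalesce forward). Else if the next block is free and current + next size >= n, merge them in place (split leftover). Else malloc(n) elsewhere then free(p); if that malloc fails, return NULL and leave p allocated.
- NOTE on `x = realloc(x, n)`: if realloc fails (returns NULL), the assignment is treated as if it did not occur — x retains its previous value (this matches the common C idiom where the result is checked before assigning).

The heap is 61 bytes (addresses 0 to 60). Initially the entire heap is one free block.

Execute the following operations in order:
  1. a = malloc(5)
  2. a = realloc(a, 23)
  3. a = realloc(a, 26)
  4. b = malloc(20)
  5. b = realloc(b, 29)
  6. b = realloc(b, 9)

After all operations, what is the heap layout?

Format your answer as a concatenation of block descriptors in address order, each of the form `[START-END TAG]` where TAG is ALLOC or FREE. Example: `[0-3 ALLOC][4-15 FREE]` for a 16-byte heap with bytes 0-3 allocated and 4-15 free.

Op 1: a = malloc(5) -> a = 0; heap: [0-4 ALLOC][5-60 FREE]
Op 2: a = realloc(a, 23) -> a = 0; heap: [0-22 ALLOC][23-60 FREE]
Op 3: a = realloc(a, 26) -> a = 0; heap: [0-25 ALLOC][26-60 FREE]
Op 4: b = malloc(20) -> b = 26; heap: [0-25 ALLOC][26-45 ALLOC][46-60 FREE]
Op 5: b = realloc(b, 29) -> b = 26; heap: [0-25 ALLOC][26-54 ALLOC][55-60 FREE]
Op 6: b = realloc(b, 9) -> b = 26; heap: [0-25 ALLOC][26-34 ALLOC][35-60 FREE]

Answer: [0-25 ALLOC][26-34 ALLOC][35-60 FREE]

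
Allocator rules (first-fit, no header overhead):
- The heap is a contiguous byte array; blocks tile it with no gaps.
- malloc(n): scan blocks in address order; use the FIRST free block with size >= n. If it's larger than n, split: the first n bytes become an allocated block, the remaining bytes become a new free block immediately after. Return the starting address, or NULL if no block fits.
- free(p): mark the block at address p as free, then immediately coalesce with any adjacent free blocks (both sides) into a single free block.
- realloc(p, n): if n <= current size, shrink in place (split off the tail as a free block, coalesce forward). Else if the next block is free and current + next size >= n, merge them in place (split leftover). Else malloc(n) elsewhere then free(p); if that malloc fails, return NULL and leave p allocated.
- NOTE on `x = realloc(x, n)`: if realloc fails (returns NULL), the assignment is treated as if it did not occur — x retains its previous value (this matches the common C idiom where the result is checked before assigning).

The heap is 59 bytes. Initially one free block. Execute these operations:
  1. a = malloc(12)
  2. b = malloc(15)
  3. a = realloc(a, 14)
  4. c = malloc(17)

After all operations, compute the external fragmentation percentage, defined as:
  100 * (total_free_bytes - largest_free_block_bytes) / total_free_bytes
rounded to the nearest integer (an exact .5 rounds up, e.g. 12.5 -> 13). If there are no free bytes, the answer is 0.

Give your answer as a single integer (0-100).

Op 1: a = malloc(12) -> a = 0; heap: [0-11 ALLOC][12-58 FREE]
Op 2: b = malloc(15) -> b = 12; heap: [0-11 ALLOC][12-26 ALLOC][27-58 FREE]
Op 3: a = realloc(a, 14) -> a = 27; heap: [0-11 FREE][12-26 ALLOC][27-40 ALLOC][41-58 FREE]
Op 4: c = malloc(17) -> c = 41; heap: [0-11 FREE][12-26 ALLOC][27-40 ALLOC][41-57 ALLOC][58-58 FREE]
Free blocks: [12 1] total_free=13 largest=12 -> 100*(13-12)/13 = 100/13 ≈ 7.692 -> rounds to 8

Answer: 8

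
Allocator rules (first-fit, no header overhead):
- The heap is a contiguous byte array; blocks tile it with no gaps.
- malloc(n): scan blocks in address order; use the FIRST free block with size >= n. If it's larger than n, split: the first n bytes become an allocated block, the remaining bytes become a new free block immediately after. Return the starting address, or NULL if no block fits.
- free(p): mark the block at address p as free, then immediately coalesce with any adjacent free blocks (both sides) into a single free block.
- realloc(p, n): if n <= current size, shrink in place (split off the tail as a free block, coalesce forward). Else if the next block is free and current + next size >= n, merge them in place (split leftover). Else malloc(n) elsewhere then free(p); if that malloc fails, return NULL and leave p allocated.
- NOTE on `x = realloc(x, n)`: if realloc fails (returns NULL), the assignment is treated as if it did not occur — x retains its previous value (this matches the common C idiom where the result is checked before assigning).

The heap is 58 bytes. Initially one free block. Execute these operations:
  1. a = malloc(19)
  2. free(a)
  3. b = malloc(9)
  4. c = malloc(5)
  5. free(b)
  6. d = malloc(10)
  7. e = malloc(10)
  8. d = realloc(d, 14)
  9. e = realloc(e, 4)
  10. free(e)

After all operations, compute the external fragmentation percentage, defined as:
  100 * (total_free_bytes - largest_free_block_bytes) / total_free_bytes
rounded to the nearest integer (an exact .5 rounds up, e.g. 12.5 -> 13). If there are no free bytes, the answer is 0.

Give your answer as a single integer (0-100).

Op 1: a = malloc(19) -> a = 0; heap: [0-18 ALLOC][19-57 FREE]
Op 2: free(a) -> (freed a); heap: [0-57 FREE]
Op 3: b = malloc(9) -> b = 0; heap: [0-8 ALLOC][9-57 FREE]
Op 4: c = malloc(5) -> c = 9; heap: [0-8 ALLOC][9-13 ALLOC][14-57 FREE]
Op 5: free(b) -> (freed b); heap: [0-8 FREE][9-13 ALLOC][14-57 FREE]
Op 6: d = malloc(10) -> d = 14; heap: [0-8 FREE][9-13 ALLOC][14-23 ALLOC][24-57 FREE]
Op 7: e = malloc(10) -> e = 24; heap: [0-8 FREE][9-13 ALLOC][14-23 ALLOC][24-33 ALLOC][34-57 FREE]
Op 8: d = realloc(d, 14) -> d = 34; heap: [0-8 FREE][9-13 ALLOC][14-23 FREE][24-33 ALLOC][34-47 ALLOC][48-57 FREE]
Op 9: e = realloc(e, 4) -> e = 24; heap: [0-8 FREE][9-13 ALLOC][14-23 FREE][24-27 ALLOC][28-33 FREE][34-47 ALLOC][48-57 FREE]
Op 10: free(e) -> (freed e); heap: [0-8 FREE][9-13 ALLOC][14-33 FREE][34-47 ALLOC][48-57 FREE]
Free blocks: [9 20 10] total_free=39 largest=20 -> 100*(39-20)/39 = 1900/39 ≈ 48.718 -> rounds to 49

Answer: 49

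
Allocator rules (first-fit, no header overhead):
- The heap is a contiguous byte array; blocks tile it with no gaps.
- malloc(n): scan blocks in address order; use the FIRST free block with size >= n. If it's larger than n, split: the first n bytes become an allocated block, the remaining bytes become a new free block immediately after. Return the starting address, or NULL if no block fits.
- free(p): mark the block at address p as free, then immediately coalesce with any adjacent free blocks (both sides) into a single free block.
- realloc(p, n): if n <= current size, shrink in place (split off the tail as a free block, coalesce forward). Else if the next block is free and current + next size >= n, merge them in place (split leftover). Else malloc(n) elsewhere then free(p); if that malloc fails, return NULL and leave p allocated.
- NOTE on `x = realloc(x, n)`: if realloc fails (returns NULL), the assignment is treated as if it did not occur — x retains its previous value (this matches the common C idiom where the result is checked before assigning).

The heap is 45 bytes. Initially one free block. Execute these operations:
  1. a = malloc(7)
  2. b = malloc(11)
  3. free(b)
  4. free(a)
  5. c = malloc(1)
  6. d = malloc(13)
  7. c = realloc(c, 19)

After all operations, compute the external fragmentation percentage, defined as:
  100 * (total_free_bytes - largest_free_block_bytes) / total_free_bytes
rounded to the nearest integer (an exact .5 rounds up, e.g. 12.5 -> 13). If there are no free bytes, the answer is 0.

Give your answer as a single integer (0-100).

Answer: 8

Derivation:
Op 1: a = malloc(7) -> a = 0; heap: [0-6 ALLOC][7-44 FREE]
Op 2: b = malloc(11) -> b = 7; heap: [0-6 ALLOC][7-17 ALLOC][18-44 FREE]
Op 3: free(b) -> (freed b); heap: [0-6 ALLOC][7-44 FREE]
Op 4: free(a) -> (freed a); heap: [0-44 FREE]
Op 5: c = malloc(1) -> c = 0; heap: [0-0 ALLOC][1-44 FREE]
Op 6: d = malloc(13) -> d = 1; heap: [0-0 ALLOC][1-13 ALLOC][14-44 FREE]
Op 7: c = realloc(c, 19) -> c = 14; heap: [0-0 FREE][1-13 ALLOC][14-32 ALLOC][33-44 FREE]
Free blocks: [1 12] total_free=13 largest=12 -> 100*(13-12)/13 = 100/13 ≈ 7.692 -> rounds to 8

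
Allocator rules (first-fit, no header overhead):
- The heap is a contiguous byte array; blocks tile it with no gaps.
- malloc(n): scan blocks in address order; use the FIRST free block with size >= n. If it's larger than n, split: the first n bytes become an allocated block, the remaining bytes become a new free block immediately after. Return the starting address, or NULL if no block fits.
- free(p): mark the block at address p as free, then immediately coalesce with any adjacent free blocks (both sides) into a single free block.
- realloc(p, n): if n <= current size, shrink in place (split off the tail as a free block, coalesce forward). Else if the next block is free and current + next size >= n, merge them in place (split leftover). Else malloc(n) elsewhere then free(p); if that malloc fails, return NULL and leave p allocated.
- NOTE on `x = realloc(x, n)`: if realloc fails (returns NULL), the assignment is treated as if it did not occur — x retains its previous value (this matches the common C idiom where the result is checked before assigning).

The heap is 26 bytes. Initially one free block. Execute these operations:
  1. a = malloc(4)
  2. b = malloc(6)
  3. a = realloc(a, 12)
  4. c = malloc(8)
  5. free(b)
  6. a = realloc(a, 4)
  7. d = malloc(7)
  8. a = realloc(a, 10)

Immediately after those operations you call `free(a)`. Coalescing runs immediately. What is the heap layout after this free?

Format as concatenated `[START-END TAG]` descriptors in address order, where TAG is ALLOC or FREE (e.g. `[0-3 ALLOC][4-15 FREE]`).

Answer: [0-6 ALLOC][7-25 FREE]

Derivation:
Op 1: a = malloc(4) -> a = 0; heap: [0-3 ALLOC][4-25 FREE]
Op 2: b = malloc(6) -> b = 4; heap: [0-3 ALLOC][4-9 ALLOC][10-25 FREE]
Op 3: a = realloc(a, 12) -> a = 10; heap: [0-3 FREE][4-9 ALLOC][10-21 ALLOC][22-25 FREE]
Op 4: c = malloc(8) -> c = NULL; heap: [0-3 FREE][4-9 ALLOC][10-21 ALLOC][22-25 FREE]
Op 5: free(b) -> (freed b); heap: [0-9 FREE][10-21 ALLOC][22-25 FREE]
Op 6: a = realloc(a, 4) -> a = 10; heap: [0-9 FREE][10-13 ALLOC][14-25 FREE]
Op 7: d = malloc(7) -> d = 0; heap: [0-6 ALLOC][7-9 FREE][10-13 ALLOC][14-25 FREE]
Op 8: a = realloc(a, 10) -> a = 10; heap: [0-6 ALLOC][7-9 FREE][10-19 ALLOC][20-25 FREE]
free(a): a = 10 -> block [10-19 ALLOC]; mark free, coalesce with adjacent free neighbors -> [0-6 ALLOC][7-25 FREE]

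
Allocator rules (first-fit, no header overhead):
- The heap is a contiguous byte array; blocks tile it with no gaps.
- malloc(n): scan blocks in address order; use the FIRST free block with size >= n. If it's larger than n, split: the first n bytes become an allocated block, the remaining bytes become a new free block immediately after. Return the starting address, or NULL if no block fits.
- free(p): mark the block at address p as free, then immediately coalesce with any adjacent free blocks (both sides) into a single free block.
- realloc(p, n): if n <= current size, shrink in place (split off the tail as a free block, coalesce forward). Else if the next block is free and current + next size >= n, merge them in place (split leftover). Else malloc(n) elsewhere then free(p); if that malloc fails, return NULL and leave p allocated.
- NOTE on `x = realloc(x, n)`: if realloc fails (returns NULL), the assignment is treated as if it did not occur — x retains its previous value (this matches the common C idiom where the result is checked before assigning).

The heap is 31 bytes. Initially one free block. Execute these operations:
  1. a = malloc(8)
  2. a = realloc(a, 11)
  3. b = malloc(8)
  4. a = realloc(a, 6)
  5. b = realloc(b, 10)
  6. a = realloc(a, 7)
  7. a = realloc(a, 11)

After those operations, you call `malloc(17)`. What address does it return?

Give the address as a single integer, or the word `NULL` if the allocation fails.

Answer: NULL

Derivation:
Op 1: a = malloc(8) -> a = 0; heap: [0-7 ALLOC][8-30 FREE]
Op 2: a = realloc(a, 11) -> a = 0; heap: [0-10 ALLOC][11-30 FREE]
Op 3: b = malloc(8) -> b = 11; heap: [0-10 ALLOC][11-18 ALLOC][19-30 FREE]
Op 4: a = realloc(a, 6) -> a = 0; heap: [0-5 ALLOC][6-10 FREE][11-18 ALLOC][19-30 FREE]
Op 5: b = realloc(b, 10) -> b = 11; heap: [0-5 ALLOC][6-10 FREE][11-20 ALLOC][21-30 FREE]
Op 6: a = realloc(a, 7) -> a = 0; heap: [0-6 ALLOC][7-10 FREE][11-20 ALLOC][21-30 FREE]
Op 7: a = realloc(a, 11) -> a = 0; heap: [0-10 ALLOC][11-20 ALLOC][21-30 FREE]
malloc(17): first-fit scan over [0-10 ALLOC][11-20 ALLOC][21-30 FREE] -> NULL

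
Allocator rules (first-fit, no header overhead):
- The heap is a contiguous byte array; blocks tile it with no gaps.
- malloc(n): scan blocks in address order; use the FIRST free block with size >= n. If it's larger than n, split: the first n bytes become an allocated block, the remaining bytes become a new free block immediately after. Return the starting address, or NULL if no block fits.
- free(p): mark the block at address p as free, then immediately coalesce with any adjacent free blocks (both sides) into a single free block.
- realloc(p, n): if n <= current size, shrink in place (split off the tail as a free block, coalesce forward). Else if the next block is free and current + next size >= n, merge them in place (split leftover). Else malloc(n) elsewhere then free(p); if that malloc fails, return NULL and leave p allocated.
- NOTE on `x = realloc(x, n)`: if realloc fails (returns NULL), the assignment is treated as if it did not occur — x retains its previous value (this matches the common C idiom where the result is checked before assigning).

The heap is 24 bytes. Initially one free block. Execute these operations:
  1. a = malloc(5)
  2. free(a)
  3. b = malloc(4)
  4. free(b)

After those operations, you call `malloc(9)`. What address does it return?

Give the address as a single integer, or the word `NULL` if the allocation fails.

Op 1: a = malloc(5) -> a = 0; heap: [0-4 ALLOC][5-23 FREE]
Op 2: free(a) -> (freed a); heap: [0-23 FREE]
Op 3: b = malloc(4) -> b = 0; heap: [0-3 ALLOC][4-23 FREE]
Op 4: free(b) -> (freed b); heap: [0-23 FREE]
malloc(9): first-fit scan over [0-23 FREE] -> 0

Answer: 0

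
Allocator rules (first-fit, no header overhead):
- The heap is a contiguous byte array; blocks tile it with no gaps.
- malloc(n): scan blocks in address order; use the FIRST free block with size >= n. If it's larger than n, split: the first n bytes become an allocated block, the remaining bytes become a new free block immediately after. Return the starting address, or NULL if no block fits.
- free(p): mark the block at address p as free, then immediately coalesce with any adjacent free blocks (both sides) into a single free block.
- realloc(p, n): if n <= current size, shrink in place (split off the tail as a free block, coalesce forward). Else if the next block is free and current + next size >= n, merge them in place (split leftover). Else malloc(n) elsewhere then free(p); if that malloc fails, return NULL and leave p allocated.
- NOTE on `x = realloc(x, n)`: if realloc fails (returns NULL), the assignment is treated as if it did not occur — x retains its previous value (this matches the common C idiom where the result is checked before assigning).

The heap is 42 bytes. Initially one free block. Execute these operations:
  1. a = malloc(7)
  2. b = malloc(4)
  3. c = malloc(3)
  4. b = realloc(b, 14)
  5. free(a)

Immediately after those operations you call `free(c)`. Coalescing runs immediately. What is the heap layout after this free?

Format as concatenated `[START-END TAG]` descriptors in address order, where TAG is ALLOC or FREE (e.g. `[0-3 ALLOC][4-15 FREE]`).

Op 1: a = malloc(7) -> a = 0; heap: [0-6 ALLOC][7-41 FREE]
Op 2: b = malloc(4) -> b = 7; heap: [0-6 ALLOC][7-10 ALLOC][11-41 FREE]
Op 3: c = malloc(3) -> c = 11; heap: [0-6 ALLOC][7-10 ALLOC][11-13 ALLOC][14-41 FREE]
Op 4: b = realloc(b, 14) -> b = 14; heap: [0-6 ALLOC][7-10 FREE][11-13 ALLOC][14-27 ALLOC][28-41 FREE]
Op 5: free(a) -> (freed a); heap: [0-10 FREE][11-13 ALLOC][14-27 ALLOC][28-41 FREE]
free(c): c = 11 -> block [11-13 ALLOC]; mark free, coalesce with adjacent free neighbors -> [0-13 FREE][14-27 ALLOC][28-41 FREE]

Answer: [0-13 FREE][14-27 ALLOC][28-41 FREE]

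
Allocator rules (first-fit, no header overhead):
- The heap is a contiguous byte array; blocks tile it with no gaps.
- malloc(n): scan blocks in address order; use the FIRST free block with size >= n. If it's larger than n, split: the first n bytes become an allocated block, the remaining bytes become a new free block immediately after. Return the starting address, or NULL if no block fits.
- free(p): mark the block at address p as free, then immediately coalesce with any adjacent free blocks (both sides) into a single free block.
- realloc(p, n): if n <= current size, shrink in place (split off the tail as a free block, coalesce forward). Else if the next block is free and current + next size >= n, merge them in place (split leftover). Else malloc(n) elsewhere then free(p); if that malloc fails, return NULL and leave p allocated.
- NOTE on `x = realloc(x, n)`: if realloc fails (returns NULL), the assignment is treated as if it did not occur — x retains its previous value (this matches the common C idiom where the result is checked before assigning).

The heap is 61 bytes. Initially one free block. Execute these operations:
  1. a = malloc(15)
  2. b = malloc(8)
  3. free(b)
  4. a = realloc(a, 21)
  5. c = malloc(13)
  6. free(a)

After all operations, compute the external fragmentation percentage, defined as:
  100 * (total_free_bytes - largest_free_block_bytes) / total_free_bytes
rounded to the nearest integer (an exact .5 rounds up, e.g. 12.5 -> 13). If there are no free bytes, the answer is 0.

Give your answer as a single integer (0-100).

Op 1: a = malloc(15) -> a = 0; heap: [0-14 ALLOC][15-60 FREE]
Op 2: b = malloc(8) -> b = 15; heap: [0-14 ALLOC][15-22 ALLOC][23-60 FREE]
Op 3: free(b) -> (freed b); heap: [0-14 ALLOC][15-60 FREE]
Op 4: a = realloc(a, 21) -> a = 0; heap: [0-20 ALLOC][21-60 FREE]
Op 5: c = malloc(13) -> c = 21; heap: [0-20 ALLOC][21-33 ALLOC][34-60 FREE]
Op 6: free(a) -> (freed a); heap: [0-20 FREE][21-33 ALLOC][34-60 FREE]
Free blocks: [21 27] total_free=48 largest=27 -> 100*(48-27)/48 = 2100/48 = 43.75 -> rounds to 44

Answer: 44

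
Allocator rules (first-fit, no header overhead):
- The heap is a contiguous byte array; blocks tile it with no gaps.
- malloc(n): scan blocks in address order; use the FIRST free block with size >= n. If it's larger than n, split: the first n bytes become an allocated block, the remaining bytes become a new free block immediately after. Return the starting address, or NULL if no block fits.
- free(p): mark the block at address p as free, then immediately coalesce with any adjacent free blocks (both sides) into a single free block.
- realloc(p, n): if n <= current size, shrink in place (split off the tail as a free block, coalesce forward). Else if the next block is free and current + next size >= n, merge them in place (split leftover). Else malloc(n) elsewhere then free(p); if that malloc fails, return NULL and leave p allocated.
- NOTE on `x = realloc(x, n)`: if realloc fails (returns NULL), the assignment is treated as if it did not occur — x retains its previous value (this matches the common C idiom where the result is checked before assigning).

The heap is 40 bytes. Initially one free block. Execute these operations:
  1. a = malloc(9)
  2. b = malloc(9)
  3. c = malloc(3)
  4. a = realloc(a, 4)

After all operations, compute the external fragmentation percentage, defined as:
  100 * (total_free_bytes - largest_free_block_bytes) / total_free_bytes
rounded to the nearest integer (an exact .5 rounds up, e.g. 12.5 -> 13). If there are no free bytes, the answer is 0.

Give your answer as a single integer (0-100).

Answer: 21

Derivation:
Op 1: a = malloc(9) -> a = 0; heap: [0-8 ALLOC][9-39 FREE]
Op 2: b = malloc(9) -> b = 9; heap: [0-8 ALLOC][9-17 ALLOC][18-39 FREE]
Op 3: c = malloc(3) -> c = 18; heap: [0-8 ALLOC][9-17 ALLOC][18-20 ALLOC][21-39 FREE]
Op 4: a = realloc(a, 4) -> a = 0; heap: [0-3 ALLOC][4-8 FREE][9-17 ALLOC][18-20 ALLOC][21-39 FREE]
Free blocks: [5 19] total_free=24 largest=19 -> 100*(24-19)/24 = 500/24 ≈ 20.833 -> rounds to 21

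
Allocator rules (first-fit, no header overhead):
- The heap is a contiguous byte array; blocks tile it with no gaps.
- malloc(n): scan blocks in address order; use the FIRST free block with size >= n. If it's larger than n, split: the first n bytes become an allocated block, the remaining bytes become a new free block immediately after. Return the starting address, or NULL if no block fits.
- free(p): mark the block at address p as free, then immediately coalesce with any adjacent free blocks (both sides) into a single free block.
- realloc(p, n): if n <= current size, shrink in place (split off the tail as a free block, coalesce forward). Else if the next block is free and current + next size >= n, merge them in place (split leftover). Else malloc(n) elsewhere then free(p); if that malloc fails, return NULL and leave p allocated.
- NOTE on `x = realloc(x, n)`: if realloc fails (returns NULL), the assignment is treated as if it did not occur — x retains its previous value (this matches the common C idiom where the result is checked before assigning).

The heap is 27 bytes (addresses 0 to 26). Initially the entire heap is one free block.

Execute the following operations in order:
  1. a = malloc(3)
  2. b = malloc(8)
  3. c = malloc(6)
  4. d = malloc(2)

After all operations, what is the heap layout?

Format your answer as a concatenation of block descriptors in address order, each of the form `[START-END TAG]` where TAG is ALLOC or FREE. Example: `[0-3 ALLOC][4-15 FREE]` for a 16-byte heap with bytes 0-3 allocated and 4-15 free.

Op 1: a = malloc(3) -> a = 0; heap: [0-2 ALLOC][3-26 FREE]
Op 2: b = malloc(8) -> b = 3; heap: [0-2 ALLOC][3-10 ALLOC][11-26 FREE]
Op 3: c = malloc(6) -> c = 11; heap: [0-2 ALLOC][3-10 ALLOC][11-16 ALLOC][17-26 FREE]
Op 4: d = malloc(2) -> d = 17; heap: [0-2 ALLOC][3-10 ALLOC][11-16 ALLOC][17-18 ALLOC][19-26 FREE]

Answer: [0-2 ALLOC][3-10 ALLOC][11-16 ALLOC][17-18 ALLOC][19-26 FREE]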